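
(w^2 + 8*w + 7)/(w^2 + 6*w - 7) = (w + 1)/(w - 1)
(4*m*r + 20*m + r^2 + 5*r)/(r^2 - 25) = (4*m + r)/(r - 5)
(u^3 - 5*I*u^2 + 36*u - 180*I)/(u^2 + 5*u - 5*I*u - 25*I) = (u^2 + 36)/(u + 5)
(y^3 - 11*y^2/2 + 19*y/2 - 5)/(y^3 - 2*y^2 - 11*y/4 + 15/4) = 2*(y - 2)/(2*y + 3)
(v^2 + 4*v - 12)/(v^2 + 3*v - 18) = (v - 2)/(v - 3)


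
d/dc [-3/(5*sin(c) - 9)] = 15*cos(c)/(5*sin(c) - 9)^2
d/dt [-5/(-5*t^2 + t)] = 5*(1 - 10*t)/(t^2*(5*t - 1)^2)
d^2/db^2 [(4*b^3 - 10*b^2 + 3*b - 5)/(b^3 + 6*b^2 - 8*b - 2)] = 2*(-34*b^6 + 105*b^5 - 168*b^4 - 424*b^3 - 552*b^2 + 846*b - 468)/(b^9 + 18*b^8 + 84*b^7 - 78*b^6 - 744*b^5 + 1032*b^4 + 76*b^3 - 312*b^2 - 96*b - 8)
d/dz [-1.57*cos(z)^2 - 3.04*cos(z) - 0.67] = (3.14*cos(z) + 3.04)*sin(z)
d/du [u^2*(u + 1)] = u*(3*u + 2)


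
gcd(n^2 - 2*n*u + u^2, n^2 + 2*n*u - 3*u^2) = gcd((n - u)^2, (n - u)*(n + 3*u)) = -n + u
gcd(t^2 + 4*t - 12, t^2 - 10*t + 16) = t - 2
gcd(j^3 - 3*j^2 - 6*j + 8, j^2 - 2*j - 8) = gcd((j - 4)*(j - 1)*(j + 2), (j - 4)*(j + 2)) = j^2 - 2*j - 8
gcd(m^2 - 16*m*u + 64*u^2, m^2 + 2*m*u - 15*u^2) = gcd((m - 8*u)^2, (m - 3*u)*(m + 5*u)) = 1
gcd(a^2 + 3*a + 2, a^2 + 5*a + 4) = a + 1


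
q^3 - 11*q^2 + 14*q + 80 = (q - 8)*(q - 5)*(q + 2)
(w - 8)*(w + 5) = w^2 - 3*w - 40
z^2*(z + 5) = z^3 + 5*z^2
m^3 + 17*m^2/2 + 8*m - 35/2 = (m - 1)*(m + 5/2)*(m + 7)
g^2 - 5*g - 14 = (g - 7)*(g + 2)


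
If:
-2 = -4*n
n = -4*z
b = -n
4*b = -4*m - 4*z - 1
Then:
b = -1/2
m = 3/8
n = 1/2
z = -1/8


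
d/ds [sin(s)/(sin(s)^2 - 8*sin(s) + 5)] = (cos(s)^2 + 4)*cos(s)/(sin(s)^2 - 8*sin(s) + 5)^2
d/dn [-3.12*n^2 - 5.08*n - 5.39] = -6.24*n - 5.08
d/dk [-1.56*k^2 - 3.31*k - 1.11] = -3.12*k - 3.31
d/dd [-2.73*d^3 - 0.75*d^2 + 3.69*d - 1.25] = -8.19*d^2 - 1.5*d + 3.69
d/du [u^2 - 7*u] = 2*u - 7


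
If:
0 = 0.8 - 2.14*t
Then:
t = 0.37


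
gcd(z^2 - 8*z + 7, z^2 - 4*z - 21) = z - 7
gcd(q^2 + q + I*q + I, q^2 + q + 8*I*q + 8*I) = q + 1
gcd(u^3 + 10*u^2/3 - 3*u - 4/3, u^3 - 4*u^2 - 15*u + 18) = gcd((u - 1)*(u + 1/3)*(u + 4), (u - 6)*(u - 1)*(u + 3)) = u - 1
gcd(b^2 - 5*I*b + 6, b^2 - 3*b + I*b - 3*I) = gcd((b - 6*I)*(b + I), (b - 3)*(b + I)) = b + I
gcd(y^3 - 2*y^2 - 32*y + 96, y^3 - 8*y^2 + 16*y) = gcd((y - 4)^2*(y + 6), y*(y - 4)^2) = y^2 - 8*y + 16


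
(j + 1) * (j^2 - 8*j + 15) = j^3 - 7*j^2 + 7*j + 15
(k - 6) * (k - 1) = k^2 - 7*k + 6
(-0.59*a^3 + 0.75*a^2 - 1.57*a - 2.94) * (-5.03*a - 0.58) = 2.9677*a^4 - 3.4303*a^3 + 7.4621*a^2 + 15.6988*a + 1.7052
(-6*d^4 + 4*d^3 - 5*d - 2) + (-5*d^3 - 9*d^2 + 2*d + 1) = -6*d^4 - d^3 - 9*d^2 - 3*d - 1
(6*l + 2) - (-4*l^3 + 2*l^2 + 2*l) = 4*l^3 - 2*l^2 + 4*l + 2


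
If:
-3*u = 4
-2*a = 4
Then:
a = -2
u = -4/3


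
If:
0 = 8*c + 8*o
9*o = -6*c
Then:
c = 0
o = 0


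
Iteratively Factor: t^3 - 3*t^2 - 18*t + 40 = (t - 2)*(t^2 - t - 20) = (t - 5)*(t - 2)*(t + 4)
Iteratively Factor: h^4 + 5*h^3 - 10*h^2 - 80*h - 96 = (h + 3)*(h^3 + 2*h^2 - 16*h - 32) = (h - 4)*(h + 3)*(h^2 + 6*h + 8) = (h - 4)*(h + 2)*(h + 3)*(h + 4)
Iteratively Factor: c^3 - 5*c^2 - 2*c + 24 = (c - 4)*(c^2 - c - 6) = (c - 4)*(c + 2)*(c - 3)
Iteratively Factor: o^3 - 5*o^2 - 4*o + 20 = (o + 2)*(o^2 - 7*o + 10) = (o - 5)*(o + 2)*(o - 2)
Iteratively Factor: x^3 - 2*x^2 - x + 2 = (x - 2)*(x^2 - 1) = (x - 2)*(x + 1)*(x - 1)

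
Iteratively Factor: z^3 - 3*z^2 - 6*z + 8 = (z - 4)*(z^2 + z - 2) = (z - 4)*(z - 1)*(z + 2)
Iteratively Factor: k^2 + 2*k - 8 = (k - 2)*(k + 4)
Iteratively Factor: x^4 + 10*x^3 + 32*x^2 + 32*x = (x)*(x^3 + 10*x^2 + 32*x + 32) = x*(x + 2)*(x^2 + 8*x + 16) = x*(x + 2)*(x + 4)*(x + 4)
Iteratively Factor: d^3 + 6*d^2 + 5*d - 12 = (d - 1)*(d^2 + 7*d + 12) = (d - 1)*(d + 4)*(d + 3)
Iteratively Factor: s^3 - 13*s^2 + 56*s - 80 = (s - 5)*(s^2 - 8*s + 16) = (s - 5)*(s - 4)*(s - 4)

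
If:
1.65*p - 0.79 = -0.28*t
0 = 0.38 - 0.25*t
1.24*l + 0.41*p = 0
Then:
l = -0.07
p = 0.22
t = 1.52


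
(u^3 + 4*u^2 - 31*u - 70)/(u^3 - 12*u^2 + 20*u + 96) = (u^2 + 2*u - 35)/(u^2 - 14*u + 48)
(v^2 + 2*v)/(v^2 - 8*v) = (v + 2)/(v - 8)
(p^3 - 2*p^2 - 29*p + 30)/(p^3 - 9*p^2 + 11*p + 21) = (p^3 - 2*p^2 - 29*p + 30)/(p^3 - 9*p^2 + 11*p + 21)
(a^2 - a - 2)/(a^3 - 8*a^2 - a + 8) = (a - 2)/(a^2 - 9*a + 8)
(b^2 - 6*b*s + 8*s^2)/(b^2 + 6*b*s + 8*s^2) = (b^2 - 6*b*s + 8*s^2)/(b^2 + 6*b*s + 8*s^2)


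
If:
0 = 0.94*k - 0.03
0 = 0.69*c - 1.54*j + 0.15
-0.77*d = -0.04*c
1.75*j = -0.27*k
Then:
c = -0.23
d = -0.01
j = -0.00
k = 0.03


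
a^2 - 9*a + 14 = (a - 7)*(a - 2)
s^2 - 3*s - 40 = (s - 8)*(s + 5)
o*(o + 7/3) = o^2 + 7*o/3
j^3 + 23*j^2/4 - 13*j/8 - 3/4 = (j - 1/2)*(j + 1/4)*(j + 6)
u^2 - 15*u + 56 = (u - 8)*(u - 7)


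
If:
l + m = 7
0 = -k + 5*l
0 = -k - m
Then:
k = -35/4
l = -7/4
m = 35/4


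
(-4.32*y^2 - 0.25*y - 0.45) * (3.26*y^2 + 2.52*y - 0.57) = -14.0832*y^4 - 11.7014*y^3 + 0.3654*y^2 - 0.9915*y + 0.2565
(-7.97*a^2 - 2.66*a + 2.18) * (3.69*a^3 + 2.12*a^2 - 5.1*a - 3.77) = -29.4093*a^5 - 26.7118*a^4 + 43.052*a^3 + 48.2345*a^2 - 1.0898*a - 8.2186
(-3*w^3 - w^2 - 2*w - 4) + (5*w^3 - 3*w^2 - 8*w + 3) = 2*w^3 - 4*w^2 - 10*w - 1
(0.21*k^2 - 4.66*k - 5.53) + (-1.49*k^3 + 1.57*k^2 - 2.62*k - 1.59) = -1.49*k^3 + 1.78*k^2 - 7.28*k - 7.12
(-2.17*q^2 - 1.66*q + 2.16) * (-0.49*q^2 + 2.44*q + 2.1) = 1.0633*q^4 - 4.4814*q^3 - 9.6658*q^2 + 1.7844*q + 4.536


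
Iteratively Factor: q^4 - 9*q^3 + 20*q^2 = (q - 4)*(q^3 - 5*q^2) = q*(q - 4)*(q^2 - 5*q) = q*(q - 5)*(q - 4)*(q)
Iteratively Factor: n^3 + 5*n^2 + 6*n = (n + 3)*(n^2 + 2*n) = (n + 2)*(n + 3)*(n)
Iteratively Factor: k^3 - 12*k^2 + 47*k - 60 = (k - 4)*(k^2 - 8*k + 15) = (k - 5)*(k - 4)*(k - 3)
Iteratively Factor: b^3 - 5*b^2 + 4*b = (b - 1)*(b^2 - 4*b) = (b - 4)*(b - 1)*(b)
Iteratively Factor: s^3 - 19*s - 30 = (s + 2)*(s^2 - 2*s - 15) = (s + 2)*(s + 3)*(s - 5)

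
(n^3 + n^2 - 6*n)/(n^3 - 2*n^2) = (n + 3)/n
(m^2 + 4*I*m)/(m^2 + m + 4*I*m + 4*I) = m/(m + 1)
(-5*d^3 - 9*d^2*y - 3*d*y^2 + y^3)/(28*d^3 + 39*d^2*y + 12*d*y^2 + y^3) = (-5*d^2 - 4*d*y + y^2)/(28*d^2 + 11*d*y + y^2)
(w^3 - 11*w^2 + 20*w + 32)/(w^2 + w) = w - 12 + 32/w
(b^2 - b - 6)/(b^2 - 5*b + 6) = (b + 2)/(b - 2)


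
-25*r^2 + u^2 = (-5*r + u)*(5*r + u)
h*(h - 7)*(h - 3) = h^3 - 10*h^2 + 21*h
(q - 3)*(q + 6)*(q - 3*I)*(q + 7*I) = q^4 + 3*q^3 + 4*I*q^3 + 3*q^2 + 12*I*q^2 + 63*q - 72*I*q - 378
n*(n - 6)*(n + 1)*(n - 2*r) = n^4 - 2*n^3*r - 5*n^3 + 10*n^2*r - 6*n^2 + 12*n*r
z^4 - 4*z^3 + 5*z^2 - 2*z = z*(z - 2)*(z - 1)^2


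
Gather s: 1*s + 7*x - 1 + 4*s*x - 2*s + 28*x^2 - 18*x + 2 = s*(4*x - 1) + 28*x^2 - 11*x + 1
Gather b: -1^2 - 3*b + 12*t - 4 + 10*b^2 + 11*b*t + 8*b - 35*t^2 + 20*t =10*b^2 + b*(11*t + 5) - 35*t^2 + 32*t - 5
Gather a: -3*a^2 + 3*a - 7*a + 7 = -3*a^2 - 4*a + 7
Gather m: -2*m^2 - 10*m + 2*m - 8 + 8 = -2*m^2 - 8*m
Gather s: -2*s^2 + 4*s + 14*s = -2*s^2 + 18*s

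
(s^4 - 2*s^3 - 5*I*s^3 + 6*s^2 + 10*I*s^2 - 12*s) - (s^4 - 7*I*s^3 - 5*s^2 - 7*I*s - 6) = -2*s^3 + 2*I*s^3 + 11*s^2 + 10*I*s^2 - 12*s + 7*I*s + 6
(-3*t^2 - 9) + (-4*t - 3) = -3*t^2 - 4*t - 12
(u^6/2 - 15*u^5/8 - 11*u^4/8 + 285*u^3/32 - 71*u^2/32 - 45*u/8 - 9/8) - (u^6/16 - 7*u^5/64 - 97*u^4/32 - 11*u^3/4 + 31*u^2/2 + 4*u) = 7*u^6/16 - 113*u^5/64 + 53*u^4/32 + 373*u^3/32 - 567*u^2/32 - 77*u/8 - 9/8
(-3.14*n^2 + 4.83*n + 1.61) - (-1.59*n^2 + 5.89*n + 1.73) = -1.55*n^2 - 1.06*n - 0.12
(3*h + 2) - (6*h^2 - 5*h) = -6*h^2 + 8*h + 2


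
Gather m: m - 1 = m - 1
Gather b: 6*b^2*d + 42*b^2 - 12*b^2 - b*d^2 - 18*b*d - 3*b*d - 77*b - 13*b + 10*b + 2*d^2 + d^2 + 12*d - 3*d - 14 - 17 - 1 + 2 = b^2*(6*d + 30) + b*(-d^2 - 21*d - 80) + 3*d^2 + 9*d - 30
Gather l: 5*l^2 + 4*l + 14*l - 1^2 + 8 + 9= 5*l^2 + 18*l + 16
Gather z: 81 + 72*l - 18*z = 72*l - 18*z + 81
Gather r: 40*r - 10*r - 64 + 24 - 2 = 30*r - 42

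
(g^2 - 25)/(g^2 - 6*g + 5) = (g + 5)/(g - 1)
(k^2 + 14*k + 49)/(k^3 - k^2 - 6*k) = (k^2 + 14*k + 49)/(k*(k^2 - k - 6))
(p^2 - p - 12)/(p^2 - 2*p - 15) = (p - 4)/(p - 5)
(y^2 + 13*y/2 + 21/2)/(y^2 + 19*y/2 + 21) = (y + 3)/(y + 6)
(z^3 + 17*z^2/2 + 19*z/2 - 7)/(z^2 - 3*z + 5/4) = 2*(z^2 + 9*z + 14)/(2*z - 5)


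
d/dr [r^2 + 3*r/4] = 2*r + 3/4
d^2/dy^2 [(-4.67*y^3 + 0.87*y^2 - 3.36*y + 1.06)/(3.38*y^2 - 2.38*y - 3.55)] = (-227.750868*y^3 - 101.447016*y^2 - 646.184274*y + 116.152038)/(38.614472*y^6 - 81.570216*y^5 - 64.232844*y^4 + 157.864448*y^3 + 67.46349*y^2 - 89.98185*y - 44.738875)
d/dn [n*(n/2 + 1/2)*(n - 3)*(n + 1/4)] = 2*n^3 - 21*n^2/8 - 7*n/2 - 3/8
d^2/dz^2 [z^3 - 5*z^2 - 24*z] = 6*z - 10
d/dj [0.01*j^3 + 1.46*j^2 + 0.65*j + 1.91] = 0.03*j^2 + 2.92*j + 0.65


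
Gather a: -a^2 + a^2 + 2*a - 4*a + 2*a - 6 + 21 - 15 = 0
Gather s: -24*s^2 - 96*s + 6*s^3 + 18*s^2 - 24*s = 6*s^3 - 6*s^2 - 120*s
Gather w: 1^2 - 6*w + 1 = 2 - 6*w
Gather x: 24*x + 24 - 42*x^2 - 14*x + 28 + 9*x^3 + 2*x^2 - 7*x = 9*x^3 - 40*x^2 + 3*x + 52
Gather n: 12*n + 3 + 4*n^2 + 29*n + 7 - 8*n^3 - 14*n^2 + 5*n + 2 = -8*n^3 - 10*n^2 + 46*n + 12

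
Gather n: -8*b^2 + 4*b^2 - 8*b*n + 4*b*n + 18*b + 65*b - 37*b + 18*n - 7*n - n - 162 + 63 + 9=-4*b^2 + 46*b + n*(10 - 4*b) - 90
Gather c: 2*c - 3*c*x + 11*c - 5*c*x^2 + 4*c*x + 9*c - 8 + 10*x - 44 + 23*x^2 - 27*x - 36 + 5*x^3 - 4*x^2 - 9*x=c*(-5*x^2 + x + 22) + 5*x^3 + 19*x^2 - 26*x - 88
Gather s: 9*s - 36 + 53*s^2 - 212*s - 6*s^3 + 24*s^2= -6*s^3 + 77*s^2 - 203*s - 36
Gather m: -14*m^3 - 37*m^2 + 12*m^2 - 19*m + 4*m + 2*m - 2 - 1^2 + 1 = -14*m^3 - 25*m^2 - 13*m - 2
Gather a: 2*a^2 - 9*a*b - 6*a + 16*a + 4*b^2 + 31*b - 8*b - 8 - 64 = 2*a^2 + a*(10 - 9*b) + 4*b^2 + 23*b - 72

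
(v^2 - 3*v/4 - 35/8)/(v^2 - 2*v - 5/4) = (4*v + 7)/(2*(2*v + 1))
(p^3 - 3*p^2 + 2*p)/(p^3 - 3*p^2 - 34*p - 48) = p*(-p^2 + 3*p - 2)/(-p^3 + 3*p^2 + 34*p + 48)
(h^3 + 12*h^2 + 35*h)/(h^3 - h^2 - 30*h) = (h + 7)/(h - 6)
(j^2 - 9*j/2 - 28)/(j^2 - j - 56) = (j + 7/2)/(j + 7)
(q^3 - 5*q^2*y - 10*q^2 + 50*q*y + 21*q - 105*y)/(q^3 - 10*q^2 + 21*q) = (q - 5*y)/q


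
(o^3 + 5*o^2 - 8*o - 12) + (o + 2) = o^3 + 5*o^2 - 7*o - 10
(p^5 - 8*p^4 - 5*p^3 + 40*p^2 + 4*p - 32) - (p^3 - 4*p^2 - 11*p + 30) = p^5 - 8*p^4 - 6*p^3 + 44*p^2 + 15*p - 62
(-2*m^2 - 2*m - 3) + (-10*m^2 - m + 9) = -12*m^2 - 3*m + 6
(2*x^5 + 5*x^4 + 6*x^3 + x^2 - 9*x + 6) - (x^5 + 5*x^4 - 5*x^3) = x^5 + 11*x^3 + x^2 - 9*x + 6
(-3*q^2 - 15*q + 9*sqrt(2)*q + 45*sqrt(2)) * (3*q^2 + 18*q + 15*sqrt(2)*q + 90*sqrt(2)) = -9*q^4 - 99*q^3 - 18*sqrt(2)*q^3 - 198*sqrt(2)*q^2 - 540*sqrt(2)*q + 2970*q + 8100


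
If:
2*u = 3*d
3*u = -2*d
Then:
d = 0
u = 0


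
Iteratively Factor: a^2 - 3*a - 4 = (a - 4)*(a + 1)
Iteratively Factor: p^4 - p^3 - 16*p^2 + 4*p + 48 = (p + 2)*(p^3 - 3*p^2 - 10*p + 24) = (p - 4)*(p + 2)*(p^2 + p - 6) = (p - 4)*(p - 2)*(p + 2)*(p + 3)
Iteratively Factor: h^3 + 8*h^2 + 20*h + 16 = (h + 2)*(h^2 + 6*h + 8) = (h + 2)^2*(h + 4)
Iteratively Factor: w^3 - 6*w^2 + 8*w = (w - 4)*(w^2 - 2*w) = (w - 4)*(w - 2)*(w)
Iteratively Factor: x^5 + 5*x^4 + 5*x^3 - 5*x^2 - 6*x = (x + 1)*(x^4 + 4*x^3 + x^2 - 6*x) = (x + 1)*(x + 3)*(x^3 + x^2 - 2*x) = (x + 1)*(x + 2)*(x + 3)*(x^2 - x) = x*(x + 1)*(x + 2)*(x + 3)*(x - 1)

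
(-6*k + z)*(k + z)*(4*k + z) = -24*k^3 - 26*k^2*z - k*z^2 + z^3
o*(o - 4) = o^2 - 4*o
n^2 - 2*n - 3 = (n - 3)*(n + 1)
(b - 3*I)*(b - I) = b^2 - 4*I*b - 3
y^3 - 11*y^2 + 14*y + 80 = (y - 8)*(y - 5)*(y + 2)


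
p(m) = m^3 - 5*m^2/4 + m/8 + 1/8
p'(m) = 3*m^2 - 5*m/2 + 1/8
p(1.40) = 0.59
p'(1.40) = 2.50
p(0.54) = -0.01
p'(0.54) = -0.35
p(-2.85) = -33.53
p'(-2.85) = 31.62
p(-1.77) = -9.56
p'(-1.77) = 13.95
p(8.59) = 542.80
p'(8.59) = 200.01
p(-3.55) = -60.81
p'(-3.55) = 46.81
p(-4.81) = -140.68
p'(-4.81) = 81.56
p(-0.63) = -0.70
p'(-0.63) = 2.89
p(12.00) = 1549.62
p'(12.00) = 402.12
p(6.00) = 171.88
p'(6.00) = 93.12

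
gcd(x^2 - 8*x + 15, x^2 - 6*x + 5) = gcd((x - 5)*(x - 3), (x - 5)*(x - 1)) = x - 5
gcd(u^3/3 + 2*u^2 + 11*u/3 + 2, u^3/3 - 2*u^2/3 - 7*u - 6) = u^2 + 4*u + 3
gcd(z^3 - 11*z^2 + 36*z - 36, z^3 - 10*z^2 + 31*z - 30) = z^2 - 5*z + 6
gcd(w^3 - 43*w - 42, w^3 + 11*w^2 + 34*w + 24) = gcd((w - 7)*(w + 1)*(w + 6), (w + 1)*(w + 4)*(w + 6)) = w^2 + 7*w + 6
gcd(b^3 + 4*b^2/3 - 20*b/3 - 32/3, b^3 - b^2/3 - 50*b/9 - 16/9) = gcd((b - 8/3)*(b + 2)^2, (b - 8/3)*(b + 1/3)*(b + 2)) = b^2 - 2*b/3 - 16/3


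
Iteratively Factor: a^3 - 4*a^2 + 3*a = (a - 3)*(a^2 - a) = a*(a - 3)*(a - 1)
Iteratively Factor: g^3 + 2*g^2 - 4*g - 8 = (g - 2)*(g^2 + 4*g + 4) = (g - 2)*(g + 2)*(g + 2)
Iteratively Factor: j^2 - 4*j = (j - 4)*(j)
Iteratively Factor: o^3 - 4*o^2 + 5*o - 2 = (o - 1)*(o^2 - 3*o + 2) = (o - 1)^2*(o - 2)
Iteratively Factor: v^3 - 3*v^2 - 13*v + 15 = (v + 3)*(v^2 - 6*v + 5) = (v - 5)*(v + 3)*(v - 1)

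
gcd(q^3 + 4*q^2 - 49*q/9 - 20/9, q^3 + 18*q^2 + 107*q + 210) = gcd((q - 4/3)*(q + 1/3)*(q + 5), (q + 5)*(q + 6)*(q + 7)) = q + 5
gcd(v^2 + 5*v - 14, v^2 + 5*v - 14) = v^2 + 5*v - 14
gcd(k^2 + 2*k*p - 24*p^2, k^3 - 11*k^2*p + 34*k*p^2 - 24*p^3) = -k + 4*p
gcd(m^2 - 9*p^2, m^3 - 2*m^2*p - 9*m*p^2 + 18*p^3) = -m^2 + 9*p^2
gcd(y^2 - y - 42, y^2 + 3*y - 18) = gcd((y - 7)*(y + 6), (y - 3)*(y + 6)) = y + 6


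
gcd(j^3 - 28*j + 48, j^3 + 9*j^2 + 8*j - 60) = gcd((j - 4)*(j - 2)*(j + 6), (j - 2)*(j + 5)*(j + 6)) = j^2 + 4*j - 12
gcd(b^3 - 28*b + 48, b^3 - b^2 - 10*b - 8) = b - 4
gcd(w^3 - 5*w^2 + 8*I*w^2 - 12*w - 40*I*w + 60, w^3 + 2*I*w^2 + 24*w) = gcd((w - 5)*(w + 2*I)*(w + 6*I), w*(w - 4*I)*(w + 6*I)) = w + 6*I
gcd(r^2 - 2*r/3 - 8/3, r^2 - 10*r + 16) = r - 2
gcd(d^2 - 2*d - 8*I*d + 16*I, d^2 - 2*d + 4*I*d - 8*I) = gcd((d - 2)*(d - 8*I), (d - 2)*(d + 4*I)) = d - 2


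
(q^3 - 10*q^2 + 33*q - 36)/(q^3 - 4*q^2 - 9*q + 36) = (q - 3)/(q + 3)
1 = 1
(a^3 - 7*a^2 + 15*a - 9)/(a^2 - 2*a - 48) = (-a^3 + 7*a^2 - 15*a + 9)/(-a^2 + 2*a + 48)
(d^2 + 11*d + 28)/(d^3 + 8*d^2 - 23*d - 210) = (d + 4)/(d^2 + d - 30)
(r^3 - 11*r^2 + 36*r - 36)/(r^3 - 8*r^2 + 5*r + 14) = (r^2 - 9*r + 18)/(r^2 - 6*r - 7)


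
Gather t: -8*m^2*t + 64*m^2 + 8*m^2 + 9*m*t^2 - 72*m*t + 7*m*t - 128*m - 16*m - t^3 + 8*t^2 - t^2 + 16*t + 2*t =72*m^2 - 144*m - t^3 + t^2*(9*m + 7) + t*(-8*m^2 - 65*m + 18)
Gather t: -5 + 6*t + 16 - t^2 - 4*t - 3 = -t^2 + 2*t + 8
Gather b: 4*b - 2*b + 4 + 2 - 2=2*b + 4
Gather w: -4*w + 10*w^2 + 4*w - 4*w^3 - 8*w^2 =-4*w^3 + 2*w^2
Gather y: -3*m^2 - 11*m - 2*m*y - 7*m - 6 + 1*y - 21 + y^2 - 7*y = -3*m^2 - 18*m + y^2 + y*(-2*m - 6) - 27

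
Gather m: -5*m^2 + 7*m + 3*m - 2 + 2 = -5*m^2 + 10*m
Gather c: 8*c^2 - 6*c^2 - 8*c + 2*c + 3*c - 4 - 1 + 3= 2*c^2 - 3*c - 2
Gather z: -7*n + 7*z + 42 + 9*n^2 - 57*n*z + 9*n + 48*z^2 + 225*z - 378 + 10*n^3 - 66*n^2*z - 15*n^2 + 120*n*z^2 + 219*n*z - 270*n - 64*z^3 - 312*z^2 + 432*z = 10*n^3 - 6*n^2 - 268*n - 64*z^3 + z^2*(120*n - 264) + z*(-66*n^2 + 162*n + 664) - 336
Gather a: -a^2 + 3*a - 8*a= -a^2 - 5*a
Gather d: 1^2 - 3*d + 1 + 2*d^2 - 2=2*d^2 - 3*d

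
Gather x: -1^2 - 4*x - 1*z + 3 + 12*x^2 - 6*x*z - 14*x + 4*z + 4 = 12*x^2 + x*(-6*z - 18) + 3*z + 6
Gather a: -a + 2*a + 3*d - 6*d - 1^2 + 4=a - 3*d + 3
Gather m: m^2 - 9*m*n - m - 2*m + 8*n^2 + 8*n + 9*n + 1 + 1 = m^2 + m*(-9*n - 3) + 8*n^2 + 17*n + 2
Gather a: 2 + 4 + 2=8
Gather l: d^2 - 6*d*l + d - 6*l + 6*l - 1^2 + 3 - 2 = d^2 - 6*d*l + d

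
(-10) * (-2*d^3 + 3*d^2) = 20*d^3 - 30*d^2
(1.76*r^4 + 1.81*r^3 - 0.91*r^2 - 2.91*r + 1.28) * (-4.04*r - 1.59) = -7.1104*r^5 - 10.1108*r^4 + 0.7985*r^3 + 13.2033*r^2 - 0.544299999999999*r - 2.0352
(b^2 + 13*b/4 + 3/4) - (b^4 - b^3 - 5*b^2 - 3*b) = -b^4 + b^3 + 6*b^2 + 25*b/4 + 3/4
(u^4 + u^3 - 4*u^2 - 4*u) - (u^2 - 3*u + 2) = u^4 + u^3 - 5*u^2 - u - 2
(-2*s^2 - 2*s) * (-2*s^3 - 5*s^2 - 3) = 4*s^5 + 14*s^4 + 10*s^3 + 6*s^2 + 6*s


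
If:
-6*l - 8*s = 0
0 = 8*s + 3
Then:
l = 1/2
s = -3/8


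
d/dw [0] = 0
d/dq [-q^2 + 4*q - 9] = 4 - 2*q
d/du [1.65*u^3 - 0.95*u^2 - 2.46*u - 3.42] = 4.95*u^2 - 1.9*u - 2.46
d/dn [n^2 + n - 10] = 2*n + 1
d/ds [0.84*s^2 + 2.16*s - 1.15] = 1.68*s + 2.16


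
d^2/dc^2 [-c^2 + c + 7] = -2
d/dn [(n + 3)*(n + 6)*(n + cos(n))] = -(n + 3)*(n + 6)*(sin(n) - 1) + (n + 3)*(n + cos(n)) + (n + 6)*(n + cos(n))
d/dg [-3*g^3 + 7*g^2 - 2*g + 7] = -9*g^2 + 14*g - 2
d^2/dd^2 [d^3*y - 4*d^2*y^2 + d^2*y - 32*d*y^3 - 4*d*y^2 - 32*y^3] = 2*y*(3*d - 4*y + 1)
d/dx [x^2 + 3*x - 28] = 2*x + 3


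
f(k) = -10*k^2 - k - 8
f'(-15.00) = 299.00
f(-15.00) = -2243.00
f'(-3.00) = 59.00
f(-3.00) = -95.00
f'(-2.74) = 53.80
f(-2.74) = -80.34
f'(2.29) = -46.80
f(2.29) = -62.73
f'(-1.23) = 23.60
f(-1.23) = -21.90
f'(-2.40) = 47.00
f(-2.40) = -63.20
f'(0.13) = -3.60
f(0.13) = -8.30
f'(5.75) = -116.00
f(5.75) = -344.38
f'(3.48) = -70.60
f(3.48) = -132.58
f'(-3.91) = 77.20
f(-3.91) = -156.97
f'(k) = -20*k - 1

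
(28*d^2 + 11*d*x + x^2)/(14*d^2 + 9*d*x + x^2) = (4*d + x)/(2*d + x)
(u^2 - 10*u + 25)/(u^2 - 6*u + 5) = (u - 5)/(u - 1)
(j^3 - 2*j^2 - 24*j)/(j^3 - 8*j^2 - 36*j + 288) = j*(j + 4)/(j^2 - 2*j - 48)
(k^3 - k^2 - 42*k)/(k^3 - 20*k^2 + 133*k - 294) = k*(k + 6)/(k^2 - 13*k + 42)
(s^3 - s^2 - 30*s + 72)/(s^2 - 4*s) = s + 3 - 18/s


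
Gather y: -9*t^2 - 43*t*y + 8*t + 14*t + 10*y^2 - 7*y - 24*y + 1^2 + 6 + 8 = -9*t^2 + 22*t + 10*y^2 + y*(-43*t - 31) + 15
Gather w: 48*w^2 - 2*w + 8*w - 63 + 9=48*w^2 + 6*w - 54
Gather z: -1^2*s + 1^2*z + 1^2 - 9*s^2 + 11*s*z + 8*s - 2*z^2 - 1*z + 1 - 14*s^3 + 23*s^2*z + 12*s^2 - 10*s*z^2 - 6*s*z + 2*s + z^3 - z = -14*s^3 + 3*s^2 + 9*s + z^3 + z^2*(-10*s - 2) + z*(23*s^2 + 5*s - 1) + 2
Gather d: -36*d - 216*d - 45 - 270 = -252*d - 315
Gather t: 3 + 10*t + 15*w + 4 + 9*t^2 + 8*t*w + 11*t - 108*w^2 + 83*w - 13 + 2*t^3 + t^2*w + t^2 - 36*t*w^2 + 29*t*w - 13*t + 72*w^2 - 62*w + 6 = 2*t^3 + t^2*(w + 10) + t*(-36*w^2 + 37*w + 8) - 36*w^2 + 36*w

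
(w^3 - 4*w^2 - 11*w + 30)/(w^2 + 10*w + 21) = (w^2 - 7*w + 10)/(w + 7)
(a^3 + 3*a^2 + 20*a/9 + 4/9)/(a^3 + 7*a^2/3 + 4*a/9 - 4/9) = (3*a + 1)/(3*a - 1)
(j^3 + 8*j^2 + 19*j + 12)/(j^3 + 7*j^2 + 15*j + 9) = (j + 4)/(j + 3)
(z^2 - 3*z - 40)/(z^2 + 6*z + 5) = (z - 8)/(z + 1)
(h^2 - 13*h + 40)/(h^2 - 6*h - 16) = (h - 5)/(h + 2)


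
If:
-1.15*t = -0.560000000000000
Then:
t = 0.49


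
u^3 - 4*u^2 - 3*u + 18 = (u - 3)^2*(u + 2)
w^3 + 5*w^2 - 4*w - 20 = (w - 2)*(w + 2)*(w + 5)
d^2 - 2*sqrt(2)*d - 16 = (d - 4*sqrt(2))*(d + 2*sqrt(2))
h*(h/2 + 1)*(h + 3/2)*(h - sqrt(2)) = h^4/2 - sqrt(2)*h^3/2 + 7*h^3/4 - 7*sqrt(2)*h^2/4 + 3*h^2/2 - 3*sqrt(2)*h/2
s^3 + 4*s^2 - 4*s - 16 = (s - 2)*(s + 2)*(s + 4)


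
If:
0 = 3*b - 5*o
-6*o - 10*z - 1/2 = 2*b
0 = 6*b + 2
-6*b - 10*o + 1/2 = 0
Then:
No Solution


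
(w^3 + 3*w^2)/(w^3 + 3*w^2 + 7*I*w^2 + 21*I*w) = w/(w + 7*I)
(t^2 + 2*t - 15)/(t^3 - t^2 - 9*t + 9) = (t + 5)/(t^2 + 2*t - 3)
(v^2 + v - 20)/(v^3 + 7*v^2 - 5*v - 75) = (v - 4)/(v^2 + 2*v - 15)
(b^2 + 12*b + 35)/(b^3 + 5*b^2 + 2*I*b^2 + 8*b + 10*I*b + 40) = (b + 7)/(b^2 + 2*I*b + 8)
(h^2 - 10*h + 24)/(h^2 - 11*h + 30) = (h - 4)/(h - 5)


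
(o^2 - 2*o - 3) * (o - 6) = o^3 - 8*o^2 + 9*o + 18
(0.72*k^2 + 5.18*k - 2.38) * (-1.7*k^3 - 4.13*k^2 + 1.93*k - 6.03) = -1.224*k^5 - 11.7796*k^4 - 15.9578*k^3 + 15.4852*k^2 - 35.8288*k + 14.3514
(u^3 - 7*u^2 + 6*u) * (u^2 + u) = u^5 - 6*u^4 - u^3 + 6*u^2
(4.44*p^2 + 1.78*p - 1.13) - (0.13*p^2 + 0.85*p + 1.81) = 4.31*p^2 + 0.93*p - 2.94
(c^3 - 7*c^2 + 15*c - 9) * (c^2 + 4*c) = c^5 - 3*c^4 - 13*c^3 + 51*c^2 - 36*c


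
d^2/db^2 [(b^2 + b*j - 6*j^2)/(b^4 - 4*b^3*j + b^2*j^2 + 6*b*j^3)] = 2*(3*b^5 + 12*b^4*j - 41*b^3*j^2 + 9*b^2*j^3 + 54*b*j^4 + 27*j^5)/(b^3*(b^6 - 6*b^5*j + 3*b^4*j^2 + 28*b^3*j^3 - 9*b^2*j^4 - 54*b*j^5 - 27*j^6))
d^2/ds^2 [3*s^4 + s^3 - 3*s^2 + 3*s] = 36*s^2 + 6*s - 6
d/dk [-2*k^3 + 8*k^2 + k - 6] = -6*k^2 + 16*k + 1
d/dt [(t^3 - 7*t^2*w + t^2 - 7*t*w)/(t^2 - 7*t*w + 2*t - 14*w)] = (t^2 + 4*t + 2)/(t^2 + 4*t + 4)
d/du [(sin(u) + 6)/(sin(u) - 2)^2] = -(sin(u) + 14)*cos(u)/(sin(u) - 2)^3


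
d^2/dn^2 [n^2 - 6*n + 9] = 2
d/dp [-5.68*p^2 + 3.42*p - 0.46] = 3.42 - 11.36*p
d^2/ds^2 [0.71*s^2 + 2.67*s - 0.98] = 1.42000000000000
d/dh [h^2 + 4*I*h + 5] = 2*h + 4*I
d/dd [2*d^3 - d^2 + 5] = 2*d*(3*d - 1)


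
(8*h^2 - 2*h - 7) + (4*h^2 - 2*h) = 12*h^2 - 4*h - 7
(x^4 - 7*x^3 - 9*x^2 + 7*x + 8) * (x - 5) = x^5 - 12*x^4 + 26*x^3 + 52*x^2 - 27*x - 40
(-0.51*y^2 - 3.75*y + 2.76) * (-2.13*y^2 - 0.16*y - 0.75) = 1.0863*y^4 + 8.0691*y^3 - 4.8963*y^2 + 2.3709*y - 2.07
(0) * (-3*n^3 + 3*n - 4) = 0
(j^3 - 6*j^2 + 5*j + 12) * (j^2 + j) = j^5 - 5*j^4 - j^3 + 17*j^2 + 12*j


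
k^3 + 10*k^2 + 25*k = k*(k + 5)^2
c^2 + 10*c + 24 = (c + 4)*(c + 6)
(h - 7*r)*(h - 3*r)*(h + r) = h^3 - 9*h^2*r + 11*h*r^2 + 21*r^3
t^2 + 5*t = t*(t + 5)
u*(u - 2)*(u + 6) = u^3 + 4*u^2 - 12*u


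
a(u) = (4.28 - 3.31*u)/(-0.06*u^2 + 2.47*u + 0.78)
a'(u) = (4.28 - 3.31*u)*(0.12*u - 2.47)/(-0.06*u^2 + 2.47*u + 0.78)^2 - 3.31/(-0.06*u^2 + 2.47*u + 0.78) = (-0.1986*u^2 + 0.5136*u - 13.1534)/(0.0036*u^4 - 0.2964*u^3 + 6.0073*u^2 + 3.8532*u + 0.6084)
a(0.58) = 1.08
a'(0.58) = -2.69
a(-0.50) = -12.63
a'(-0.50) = -60.93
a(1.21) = 0.07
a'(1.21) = -0.95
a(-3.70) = -1.80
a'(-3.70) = -0.21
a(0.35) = 1.91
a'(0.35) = -4.85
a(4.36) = -0.98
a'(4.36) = -0.14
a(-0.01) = 5.71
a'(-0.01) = -23.07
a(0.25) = 2.48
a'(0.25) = -6.71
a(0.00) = 5.49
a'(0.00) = -21.62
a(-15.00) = -1.08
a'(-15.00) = -0.03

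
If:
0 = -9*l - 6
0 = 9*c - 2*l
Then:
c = -4/27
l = -2/3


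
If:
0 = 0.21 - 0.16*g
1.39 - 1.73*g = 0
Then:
No Solution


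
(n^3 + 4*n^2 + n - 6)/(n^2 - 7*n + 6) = (n^2 + 5*n + 6)/(n - 6)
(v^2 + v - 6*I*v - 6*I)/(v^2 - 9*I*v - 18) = (v + 1)/(v - 3*I)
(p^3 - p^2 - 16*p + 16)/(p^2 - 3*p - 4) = (p^2 + 3*p - 4)/(p + 1)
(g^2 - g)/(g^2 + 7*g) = (g - 1)/(g + 7)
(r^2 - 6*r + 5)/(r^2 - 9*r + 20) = (r - 1)/(r - 4)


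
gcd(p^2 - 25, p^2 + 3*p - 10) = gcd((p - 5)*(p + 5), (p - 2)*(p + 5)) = p + 5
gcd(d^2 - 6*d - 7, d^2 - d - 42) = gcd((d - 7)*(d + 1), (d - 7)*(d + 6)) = d - 7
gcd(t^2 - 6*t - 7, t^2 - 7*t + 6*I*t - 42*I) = t - 7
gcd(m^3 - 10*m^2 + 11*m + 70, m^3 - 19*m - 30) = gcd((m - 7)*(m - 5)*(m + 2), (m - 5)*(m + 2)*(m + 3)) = m^2 - 3*m - 10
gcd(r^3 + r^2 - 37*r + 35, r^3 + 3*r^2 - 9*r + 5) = r - 1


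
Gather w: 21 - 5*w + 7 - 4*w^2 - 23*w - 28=-4*w^2 - 28*w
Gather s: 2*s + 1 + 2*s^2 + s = 2*s^2 + 3*s + 1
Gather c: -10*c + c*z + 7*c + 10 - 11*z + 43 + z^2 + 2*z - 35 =c*(z - 3) + z^2 - 9*z + 18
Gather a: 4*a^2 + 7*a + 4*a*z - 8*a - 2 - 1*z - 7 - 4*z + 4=4*a^2 + a*(4*z - 1) - 5*z - 5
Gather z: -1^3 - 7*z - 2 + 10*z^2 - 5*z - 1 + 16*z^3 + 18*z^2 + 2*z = 16*z^3 + 28*z^2 - 10*z - 4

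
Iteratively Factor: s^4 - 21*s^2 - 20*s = (s)*(s^3 - 21*s - 20) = s*(s + 1)*(s^2 - s - 20) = s*(s + 1)*(s + 4)*(s - 5)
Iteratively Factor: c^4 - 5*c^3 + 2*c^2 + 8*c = (c - 2)*(c^3 - 3*c^2 - 4*c) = (c - 4)*(c - 2)*(c^2 + c) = (c - 4)*(c - 2)*(c + 1)*(c)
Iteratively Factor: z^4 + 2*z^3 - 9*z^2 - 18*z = (z)*(z^3 + 2*z^2 - 9*z - 18) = z*(z + 2)*(z^2 - 9) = z*(z - 3)*(z + 2)*(z + 3)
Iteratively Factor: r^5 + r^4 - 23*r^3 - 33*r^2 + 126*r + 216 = (r + 2)*(r^4 - r^3 - 21*r^2 + 9*r + 108) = (r - 3)*(r + 2)*(r^3 + 2*r^2 - 15*r - 36) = (r - 4)*(r - 3)*(r + 2)*(r^2 + 6*r + 9) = (r - 4)*(r - 3)*(r + 2)*(r + 3)*(r + 3)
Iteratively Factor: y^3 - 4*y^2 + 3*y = (y - 1)*(y^2 - 3*y) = (y - 3)*(y - 1)*(y)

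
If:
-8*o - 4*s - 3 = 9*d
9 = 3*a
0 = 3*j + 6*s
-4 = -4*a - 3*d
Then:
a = 3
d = -8/3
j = -2*s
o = 21/8 - s/2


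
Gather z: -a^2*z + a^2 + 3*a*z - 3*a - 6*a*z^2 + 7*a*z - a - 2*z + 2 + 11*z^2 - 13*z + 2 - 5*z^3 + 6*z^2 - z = a^2 - 4*a - 5*z^3 + z^2*(17 - 6*a) + z*(-a^2 + 10*a - 16) + 4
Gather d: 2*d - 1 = 2*d - 1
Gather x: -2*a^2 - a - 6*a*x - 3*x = -2*a^2 - a + x*(-6*a - 3)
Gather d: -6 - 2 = -8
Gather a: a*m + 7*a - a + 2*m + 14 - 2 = a*(m + 6) + 2*m + 12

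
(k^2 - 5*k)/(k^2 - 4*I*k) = (k - 5)/(k - 4*I)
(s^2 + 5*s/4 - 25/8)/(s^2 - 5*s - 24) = (-8*s^2 - 10*s + 25)/(8*(-s^2 + 5*s + 24))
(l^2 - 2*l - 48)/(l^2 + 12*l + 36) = (l - 8)/(l + 6)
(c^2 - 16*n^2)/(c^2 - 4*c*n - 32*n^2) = (c - 4*n)/(c - 8*n)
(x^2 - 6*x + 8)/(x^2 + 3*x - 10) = (x - 4)/(x + 5)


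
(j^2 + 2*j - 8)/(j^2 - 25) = (j^2 + 2*j - 8)/(j^2 - 25)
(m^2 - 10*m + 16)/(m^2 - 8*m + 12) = (m - 8)/(m - 6)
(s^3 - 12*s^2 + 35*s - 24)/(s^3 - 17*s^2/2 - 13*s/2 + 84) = 2*(s^2 - 4*s + 3)/(2*s^2 - s - 21)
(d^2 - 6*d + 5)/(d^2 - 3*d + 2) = (d - 5)/(d - 2)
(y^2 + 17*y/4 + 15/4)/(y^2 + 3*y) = (y + 5/4)/y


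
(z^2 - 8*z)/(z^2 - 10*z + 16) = z/(z - 2)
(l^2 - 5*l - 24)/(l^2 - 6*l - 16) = (l + 3)/(l + 2)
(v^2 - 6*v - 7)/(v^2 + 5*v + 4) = (v - 7)/(v + 4)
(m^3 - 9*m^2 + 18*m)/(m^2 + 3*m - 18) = m*(m - 6)/(m + 6)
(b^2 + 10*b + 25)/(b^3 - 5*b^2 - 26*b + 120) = (b + 5)/(b^2 - 10*b + 24)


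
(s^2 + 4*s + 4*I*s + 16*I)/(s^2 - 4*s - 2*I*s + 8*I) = (s^2 + 4*s*(1 + I) + 16*I)/(s^2 - 2*s*(2 + I) + 8*I)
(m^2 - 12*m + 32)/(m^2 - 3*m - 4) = (m - 8)/(m + 1)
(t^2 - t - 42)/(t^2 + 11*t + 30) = (t - 7)/(t + 5)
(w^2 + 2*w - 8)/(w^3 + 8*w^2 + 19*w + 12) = (w - 2)/(w^2 + 4*w + 3)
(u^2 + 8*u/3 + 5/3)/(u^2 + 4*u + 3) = (u + 5/3)/(u + 3)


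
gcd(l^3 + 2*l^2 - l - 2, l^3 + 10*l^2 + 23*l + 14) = l^2 + 3*l + 2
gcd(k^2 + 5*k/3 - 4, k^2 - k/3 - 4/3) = k - 4/3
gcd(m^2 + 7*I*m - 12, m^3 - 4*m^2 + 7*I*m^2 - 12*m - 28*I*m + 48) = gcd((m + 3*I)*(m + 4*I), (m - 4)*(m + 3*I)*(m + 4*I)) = m^2 + 7*I*m - 12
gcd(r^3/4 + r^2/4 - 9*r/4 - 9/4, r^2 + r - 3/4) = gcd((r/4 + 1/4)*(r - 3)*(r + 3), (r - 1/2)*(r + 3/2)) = 1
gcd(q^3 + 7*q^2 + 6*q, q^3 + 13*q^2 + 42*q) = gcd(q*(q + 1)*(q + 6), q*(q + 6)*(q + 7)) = q^2 + 6*q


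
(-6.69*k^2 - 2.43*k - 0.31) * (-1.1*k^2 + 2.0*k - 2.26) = 7.359*k^4 - 10.707*k^3 + 10.6004*k^2 + 4.8718*k + 0.7006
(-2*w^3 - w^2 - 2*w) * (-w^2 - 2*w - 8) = 2*w^5 + 5*w^4 + 20*w^3 + 12*w^2 + 16*w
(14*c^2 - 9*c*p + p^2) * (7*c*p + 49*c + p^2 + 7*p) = 98*c^3*p + 686*c^3 - 49*c^2*p^2 - 343*c^2*p - 2*c*p^3 - 14*c*p^2 + p^4 + 7*p^3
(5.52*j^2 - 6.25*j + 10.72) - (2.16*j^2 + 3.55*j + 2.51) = 3.36*j^2 - 9.8*j + 8.21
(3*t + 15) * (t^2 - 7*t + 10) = 3*t^3 - 6*t^2 - 75*t + 150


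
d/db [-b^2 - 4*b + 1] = -2*b - 4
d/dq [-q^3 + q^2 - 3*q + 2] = -3*q^2 + 2*q - 3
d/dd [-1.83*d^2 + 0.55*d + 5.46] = 0.55 - 3.66*d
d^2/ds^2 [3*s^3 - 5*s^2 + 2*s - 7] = 18*s - 10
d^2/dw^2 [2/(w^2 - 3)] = 12*(w^2 + 1)/(w^2 - 3)^3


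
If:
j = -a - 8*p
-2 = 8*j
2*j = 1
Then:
No Solution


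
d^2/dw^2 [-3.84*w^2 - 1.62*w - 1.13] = -7.68000000000000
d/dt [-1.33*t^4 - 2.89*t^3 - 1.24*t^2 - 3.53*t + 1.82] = -5.32*t^3 - 8.67*t^2 - 2.48*t - 3.53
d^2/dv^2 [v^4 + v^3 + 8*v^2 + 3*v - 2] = 12*v^2 + 6*v + 16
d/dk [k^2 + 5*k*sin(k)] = 5*k*cos(k) + 2*k + 5*sin(k)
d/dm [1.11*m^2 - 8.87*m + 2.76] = 2.22*m - 8.87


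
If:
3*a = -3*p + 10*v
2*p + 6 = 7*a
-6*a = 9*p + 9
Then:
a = 12/25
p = -33/25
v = -63/250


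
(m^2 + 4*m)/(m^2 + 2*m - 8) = m/(m - 2)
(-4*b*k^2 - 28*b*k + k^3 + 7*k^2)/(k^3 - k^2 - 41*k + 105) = k*(-4*b + k)/(k^2 - 8*k + 15)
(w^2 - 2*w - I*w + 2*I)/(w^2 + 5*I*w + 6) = (w - 2)/(w + 6*I)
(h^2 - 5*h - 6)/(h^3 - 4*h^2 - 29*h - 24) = (h - 6)/(h^2 - 5*h - 24)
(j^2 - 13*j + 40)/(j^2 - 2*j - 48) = (j - 5)/(j + 6)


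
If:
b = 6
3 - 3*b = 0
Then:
No Solution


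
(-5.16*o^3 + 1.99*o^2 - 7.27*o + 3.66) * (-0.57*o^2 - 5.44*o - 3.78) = 2.9412*o^5 + 26.9361*o^4 + 12.8231*o^3 + 29.9404*o^2 + 7.57019999999999*o - 13.8348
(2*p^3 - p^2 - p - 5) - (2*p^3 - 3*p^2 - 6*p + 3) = 2*p^2 + 5*p - 8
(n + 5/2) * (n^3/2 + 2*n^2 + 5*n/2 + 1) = n^4/2 + 13*n^3/4 + 15*n^2/2 + 29*n/4 + 5/2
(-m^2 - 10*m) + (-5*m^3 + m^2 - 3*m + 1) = -5*m^3 - 13*m + 1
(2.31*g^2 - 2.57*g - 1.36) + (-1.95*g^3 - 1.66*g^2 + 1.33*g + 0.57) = -1.95*g^3 + 0.65*g^2 - 1.24*g - 0.79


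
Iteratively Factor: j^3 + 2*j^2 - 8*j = (j)*(j^2 + 2*j - 8) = j*(j - 2)*(j + 4)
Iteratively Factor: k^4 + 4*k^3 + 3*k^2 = (k + 3)*(k^3 + k^2) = (k + 1)*(k + 3)*(k^2) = k*(k + 1)*(k + 3)*(k)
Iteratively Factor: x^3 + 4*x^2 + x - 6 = (x + 2)*(x^2 + 2*x - 3) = (x + 2)*(x + 3)*(x - 1)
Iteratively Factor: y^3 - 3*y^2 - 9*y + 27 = (y - 3)*(y^2 - 9) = (y - 3)^2*(y + 3)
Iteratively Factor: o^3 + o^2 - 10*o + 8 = (o - 2)*(o^2 + 3*o - 4) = (o - 2)*(o + 4)*(o - 1)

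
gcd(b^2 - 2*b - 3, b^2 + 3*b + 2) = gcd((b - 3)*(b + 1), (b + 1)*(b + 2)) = b + 1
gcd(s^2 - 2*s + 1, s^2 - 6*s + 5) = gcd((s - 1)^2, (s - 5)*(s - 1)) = s - 1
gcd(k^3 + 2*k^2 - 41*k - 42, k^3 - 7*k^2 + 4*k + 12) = k^2 - 5*k - 6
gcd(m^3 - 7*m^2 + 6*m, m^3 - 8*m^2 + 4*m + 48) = m - 6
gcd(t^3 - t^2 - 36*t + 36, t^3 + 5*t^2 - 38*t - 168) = t - 6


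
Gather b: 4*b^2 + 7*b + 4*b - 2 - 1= 4*b^2 + 11*b - 3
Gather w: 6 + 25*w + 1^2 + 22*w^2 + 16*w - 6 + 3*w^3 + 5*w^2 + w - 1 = 3*w^3 + 27*w^2 + 42*w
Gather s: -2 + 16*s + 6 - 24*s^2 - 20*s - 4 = -24*s^2 - 4*s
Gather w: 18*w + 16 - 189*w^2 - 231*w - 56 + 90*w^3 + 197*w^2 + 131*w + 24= 90*w^3 + 8*w^2 - 82*w - 16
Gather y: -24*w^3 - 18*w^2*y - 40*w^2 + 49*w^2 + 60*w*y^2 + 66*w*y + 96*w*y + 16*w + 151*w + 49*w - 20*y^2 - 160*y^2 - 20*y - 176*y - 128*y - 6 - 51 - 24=-24*w^3 + 9*w^2 + 216*w + y^2*(60*w - 180) + y*(-18*w^2 + 162*w - 324) - 81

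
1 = 1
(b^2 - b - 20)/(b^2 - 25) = (b + 4)/(b + 5)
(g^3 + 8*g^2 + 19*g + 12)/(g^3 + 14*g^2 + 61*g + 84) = (g + 1)/(g + 7)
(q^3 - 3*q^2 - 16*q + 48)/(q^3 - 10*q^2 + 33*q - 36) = (q + 4)/(q - 3)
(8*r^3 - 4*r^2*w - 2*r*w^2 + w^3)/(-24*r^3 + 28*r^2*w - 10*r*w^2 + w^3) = (-2*r - w)/(6*r - w)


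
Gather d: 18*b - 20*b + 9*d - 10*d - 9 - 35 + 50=-2*b - d + 6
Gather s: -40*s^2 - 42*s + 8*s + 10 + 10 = -40*s^2 - 34*s + 20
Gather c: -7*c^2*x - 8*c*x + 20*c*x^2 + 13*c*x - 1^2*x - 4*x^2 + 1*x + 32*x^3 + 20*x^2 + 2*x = -7*c^2*x + c*(20*x^2 + 5*x) + 32*x^3 + 16*x^2 + 2*x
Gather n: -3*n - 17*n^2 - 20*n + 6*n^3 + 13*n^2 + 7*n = 6*n^3 - 4*n^2 - 16*n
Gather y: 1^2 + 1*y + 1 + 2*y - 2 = 3*y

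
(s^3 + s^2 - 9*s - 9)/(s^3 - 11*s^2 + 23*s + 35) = (s^2 - 9)/(s^2 - 12*s + 35)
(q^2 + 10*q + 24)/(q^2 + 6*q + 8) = (q + 6)/(q + 2)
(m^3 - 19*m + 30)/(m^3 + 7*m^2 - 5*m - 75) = (m - 2)/(m + 5)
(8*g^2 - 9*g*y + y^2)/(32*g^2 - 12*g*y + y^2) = (-g + y)/(-4*g + y)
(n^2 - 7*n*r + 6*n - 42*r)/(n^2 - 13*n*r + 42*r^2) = (-n - 6)/(-n + 6*r)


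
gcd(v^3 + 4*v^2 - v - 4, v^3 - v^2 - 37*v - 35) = v + 1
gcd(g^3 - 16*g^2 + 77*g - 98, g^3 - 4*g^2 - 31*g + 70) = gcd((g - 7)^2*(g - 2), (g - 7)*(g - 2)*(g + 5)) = g^2 - 9*g + 14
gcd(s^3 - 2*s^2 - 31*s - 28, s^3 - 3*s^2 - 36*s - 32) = s^2 + 5*s + 4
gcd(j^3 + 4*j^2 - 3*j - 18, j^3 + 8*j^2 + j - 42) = j^2 + j - 6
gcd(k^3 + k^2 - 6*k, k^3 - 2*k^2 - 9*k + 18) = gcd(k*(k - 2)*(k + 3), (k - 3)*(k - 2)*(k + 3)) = k^2 + k - 6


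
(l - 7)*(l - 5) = l^2 - 12*l + 35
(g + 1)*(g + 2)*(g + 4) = g^3 + 7*g^2 + 14*g + 8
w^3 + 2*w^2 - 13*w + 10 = (w - 2)*(w - 1)*(w + 5)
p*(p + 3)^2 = p^3 + 6*p^2 + 9*p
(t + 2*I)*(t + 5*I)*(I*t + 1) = I*t^3 - 6*t^2 - 3*I*t - 10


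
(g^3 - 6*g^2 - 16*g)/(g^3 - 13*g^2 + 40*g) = (g + 2)/(g - 5)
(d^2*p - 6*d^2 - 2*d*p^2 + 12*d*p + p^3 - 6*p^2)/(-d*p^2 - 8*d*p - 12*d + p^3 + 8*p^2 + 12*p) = (-d*p + 6*d + p^2 - 6*p)/(p^2 + 8*p + 12)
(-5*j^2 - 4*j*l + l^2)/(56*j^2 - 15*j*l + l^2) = (-5*j^2 - 4*j*l + l^2)/(56*j^2 - 15*j*l + l^2)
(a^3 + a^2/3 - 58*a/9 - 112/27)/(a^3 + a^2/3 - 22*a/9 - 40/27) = (9*a^2 - 3*a - 56)/(9*a^2 - 3*a - 20)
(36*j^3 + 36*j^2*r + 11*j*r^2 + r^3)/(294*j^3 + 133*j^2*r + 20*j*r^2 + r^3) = (6*j^2 + 5*j*r + r^2)/(49*j^2 + 14*j*r + r^2)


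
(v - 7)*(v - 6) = v^2 - 13*v + 42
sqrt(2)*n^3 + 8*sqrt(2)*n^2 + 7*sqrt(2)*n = n*(n + 7)*(sqrt(2)*n + sqrt(2))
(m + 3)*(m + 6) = m^2 + 9*m + 18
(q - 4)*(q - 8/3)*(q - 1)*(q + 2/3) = q^4 - 7*q^3 + 110*q^2/9 + 8*q/9 - 64/9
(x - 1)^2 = x^2 - 2*x + 1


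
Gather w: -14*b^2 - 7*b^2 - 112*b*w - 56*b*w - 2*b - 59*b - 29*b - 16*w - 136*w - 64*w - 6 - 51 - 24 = -21*b^2 - 90*b + w*(-168*b - 216) - 81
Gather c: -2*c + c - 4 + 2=-c - 2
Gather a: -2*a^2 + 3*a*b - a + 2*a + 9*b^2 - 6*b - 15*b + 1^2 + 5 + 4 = -2*a^2 + a*(3*b + 1) + 9*b^2 - 21*b + 10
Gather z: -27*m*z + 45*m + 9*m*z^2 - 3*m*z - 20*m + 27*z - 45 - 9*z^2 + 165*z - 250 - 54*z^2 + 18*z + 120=25*m + z^2*(9*m - 63) + z*(210 - 30*m) - 175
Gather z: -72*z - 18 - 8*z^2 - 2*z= -8*z^2 - 74*z - 18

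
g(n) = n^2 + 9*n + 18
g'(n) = 2*n + 9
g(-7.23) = 5.20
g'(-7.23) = -5.46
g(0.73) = 25.10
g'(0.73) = 10.46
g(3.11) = 55.66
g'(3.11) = 15.22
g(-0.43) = 14.31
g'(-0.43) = 8.14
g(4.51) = 78.93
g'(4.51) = 18.02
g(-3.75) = -1.69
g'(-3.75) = 1.50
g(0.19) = 19.75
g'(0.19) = 9.38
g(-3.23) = -0.64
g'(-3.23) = 2.54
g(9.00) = 180.00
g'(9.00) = 27.00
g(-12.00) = 54.00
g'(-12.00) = -15.00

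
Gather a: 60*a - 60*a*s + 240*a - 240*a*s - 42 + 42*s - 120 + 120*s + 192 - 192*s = a*(300 - 300*s) - 30*s + 30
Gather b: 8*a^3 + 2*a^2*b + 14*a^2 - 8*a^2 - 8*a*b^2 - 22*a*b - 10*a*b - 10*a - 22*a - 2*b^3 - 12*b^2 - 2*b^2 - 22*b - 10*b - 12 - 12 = 8*a^3 + 6*a^2 - 32*a - 2*b^3 + b^2*(-8*a - 14) + b*(2*a^2 - 32*a - 32) - 24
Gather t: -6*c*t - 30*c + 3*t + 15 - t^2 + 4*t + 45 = -30*c - t^2 + t*(7 - 6*c) + 60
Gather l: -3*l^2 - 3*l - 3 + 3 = -3*l^2 - 3*l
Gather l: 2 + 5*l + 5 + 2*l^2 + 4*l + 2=2*l^2 + 9*l + 9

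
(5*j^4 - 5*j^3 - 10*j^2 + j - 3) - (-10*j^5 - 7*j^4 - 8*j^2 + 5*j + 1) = 10*j^5 + 12*j^4 - 5*j^3 - 2*j^2 - 4*j - 4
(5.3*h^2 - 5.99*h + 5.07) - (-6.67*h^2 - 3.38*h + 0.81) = 11.97*h^2 - 2.61*h + 4.26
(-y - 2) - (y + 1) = -2*y - 3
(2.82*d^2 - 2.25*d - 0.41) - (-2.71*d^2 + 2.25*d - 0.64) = 5.53*d^2 - 4.5*d + 0.23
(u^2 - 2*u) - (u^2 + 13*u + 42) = -15*u - 42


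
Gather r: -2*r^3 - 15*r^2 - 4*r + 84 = -2*r^3 - 15*r^2 - 4*r + 84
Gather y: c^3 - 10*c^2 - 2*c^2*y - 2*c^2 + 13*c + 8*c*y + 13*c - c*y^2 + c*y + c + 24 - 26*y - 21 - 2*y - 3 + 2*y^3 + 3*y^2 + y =c^3 - 12*c^2 + 27*c + 2*y^3 + y^2*(3 - c) + y*(-2*c^2 + 9*c - 27)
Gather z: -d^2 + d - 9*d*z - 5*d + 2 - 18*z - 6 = -d^2 - 4*d + z*(-9*d - 18) - 4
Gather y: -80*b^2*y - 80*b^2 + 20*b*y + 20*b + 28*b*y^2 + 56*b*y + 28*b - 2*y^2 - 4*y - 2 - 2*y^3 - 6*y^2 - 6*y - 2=-80*b^2 + 48*b - 2*y^3 + y^2*(28*b - 8) + y*(-80*b^2 + 76*b - 10) - 4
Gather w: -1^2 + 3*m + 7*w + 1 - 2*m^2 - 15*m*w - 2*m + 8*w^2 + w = -2*m^2 + m + 8*w^2 + w*(8 - 15*m)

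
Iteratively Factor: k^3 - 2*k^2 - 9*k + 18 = (k - 3)*(k^2 + k - 6) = (k - 3)*(k - 2)*(k + 3)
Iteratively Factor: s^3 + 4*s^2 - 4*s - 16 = (s + 2)*(s^2 + 2*s - 8) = (s + 2)*(s + 4)*(s - 2)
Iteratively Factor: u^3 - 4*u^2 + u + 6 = (u - 3)*(u^2 - u - 2) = (u - 3)*(u - 2)*(u + 1)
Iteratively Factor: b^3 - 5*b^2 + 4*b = (b - 4)*(b^2 - b) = b*(b - 4)*(b - 1)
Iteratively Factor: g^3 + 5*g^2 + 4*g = (g + 4)*(g^2 + g) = g*(g + 4)*(g + 1)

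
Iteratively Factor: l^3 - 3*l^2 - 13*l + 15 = (l - 5)*(l^2 + 2*l - 3) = (l - 5)*(l + 3)*(l - 1)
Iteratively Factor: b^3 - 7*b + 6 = (b + 3)*(b^2 - 3*b + 2) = (b - 1)*(b + 3)*(b - 2)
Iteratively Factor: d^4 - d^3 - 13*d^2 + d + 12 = (d - 4)*(d^3 + 3*d^2 - d - 3) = (d - 4)*(d + 1)*(d^2 + 2*d - 3) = (d - 4)*(d - 1)*(d + 1)*(d + 3)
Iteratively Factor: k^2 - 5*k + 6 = (k - 3)*(k - 2)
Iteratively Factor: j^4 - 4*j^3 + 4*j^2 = (j)*(j^3 - 4*j^2 + 4*j) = j^2*(j^2 - 4*j + 4) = j^2*(j - 2)*(j - 2)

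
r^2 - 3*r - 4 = (r - 4)*(r + 1)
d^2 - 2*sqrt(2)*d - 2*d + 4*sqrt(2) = (d - 2)*(d - 2*sqrt(2))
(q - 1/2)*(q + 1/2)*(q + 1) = q^3 + q^2 - q/4 - 1/4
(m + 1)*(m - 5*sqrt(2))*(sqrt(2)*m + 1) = sqrt(2)*m^3 - 9*m^2 + sqrt(2)*m^2 - 9*m - 5*sqrt(2)*m - 5*sqrt(2)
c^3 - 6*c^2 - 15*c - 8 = (c - 8)*(c + 1)^2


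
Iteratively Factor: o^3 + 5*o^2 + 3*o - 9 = (o + 3)*(o^2 + 2*o - 3) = (o - 1)*(o + 3)*(o + 3)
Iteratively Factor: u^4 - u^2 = (u - 1)*(u^3 + u^2) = u*(u - 1)*(u^2 + u) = u*(u - 1)*(u + 1)*(u)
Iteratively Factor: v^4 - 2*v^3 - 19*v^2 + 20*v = (v + 4)*(v^3 - 6*v^2 + 5*v) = v*(v + 4)*(v^2 - 6*v + 5) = v*(v - 1)*(v + 4)*(v - 5)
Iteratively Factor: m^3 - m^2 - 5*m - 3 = (m + 1)*(m^2 - 2*m - 3) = (m + 1)^2*(m - 3)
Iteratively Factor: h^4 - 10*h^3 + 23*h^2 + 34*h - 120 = (h - 5)*(h^3 - 5*h^2 - 2*h + 24) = (h - 5)*(h - 4)*(h^2 - h - 6) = (h - 5)*(h - 4)*(h - 3)*(h + 2)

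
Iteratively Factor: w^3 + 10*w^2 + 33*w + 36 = (w + 3)*(w^2 + 7*w + 12) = (w + 3)*(w + 4)*(w + 3)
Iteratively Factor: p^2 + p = (p)*(p + 1)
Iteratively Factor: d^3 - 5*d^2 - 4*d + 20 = (d - 2)*(d^2 - 3*d - 10) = (d - 2)*(d + 2)*(d - 5)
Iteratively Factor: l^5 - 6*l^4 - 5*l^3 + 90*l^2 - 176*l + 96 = (l - 4)*(l^4 - 2*l^3 - 13*l^2 + 38*l - 24) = (l - 4)*(l - 1)*(l^3 - l^2 - 14*l + 24) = (l - 4)*(l - 3)*(l - 1)*(l^2 + 2*l - 8) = (l - 4)*(l - 3)*(l - 1)*(l + 4)*(l - 2)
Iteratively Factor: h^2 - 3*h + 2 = (h - 2)*(h - 1)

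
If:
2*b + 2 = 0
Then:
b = -1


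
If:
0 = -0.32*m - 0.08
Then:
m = -0.25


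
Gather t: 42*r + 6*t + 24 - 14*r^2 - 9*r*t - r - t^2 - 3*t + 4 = -14*r^2 + 41*r - t^2 + t*(3 - 9*r) + 28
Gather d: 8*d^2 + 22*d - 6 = 8*d^2 + 22*d - 6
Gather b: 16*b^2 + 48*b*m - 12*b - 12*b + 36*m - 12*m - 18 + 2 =16*b^2 + b*(48*m - 24) + 24*m - 16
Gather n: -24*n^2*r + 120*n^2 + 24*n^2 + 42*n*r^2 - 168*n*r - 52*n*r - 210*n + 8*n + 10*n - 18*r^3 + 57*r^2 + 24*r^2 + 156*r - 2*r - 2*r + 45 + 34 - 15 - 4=n^2*(144 - 24*r) + n*(42*r^2 - 220*r - 192) - 18*r^3 + 81*r^2 + 152*r + 60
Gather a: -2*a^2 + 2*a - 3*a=-2*a^2 - a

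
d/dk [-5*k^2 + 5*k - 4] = 5 - 10*k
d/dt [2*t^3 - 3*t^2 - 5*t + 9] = 6*t^2 - 6*t - 5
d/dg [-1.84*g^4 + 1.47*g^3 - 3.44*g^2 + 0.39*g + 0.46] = -7.36*g^3 + 4.41*g^2 - 6.88*g + 0.39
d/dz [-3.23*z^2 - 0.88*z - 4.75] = -6.46*z - 0.88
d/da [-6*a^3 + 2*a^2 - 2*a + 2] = -18*a^2 + 4*a - 2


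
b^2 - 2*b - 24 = (b - 6)*(b + 4)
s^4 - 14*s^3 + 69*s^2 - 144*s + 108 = (s - 6)*(s - 3)^2*(s - 2)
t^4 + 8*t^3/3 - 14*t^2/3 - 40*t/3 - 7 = (t - 7/3)*(t + 1)^2*(t + 3)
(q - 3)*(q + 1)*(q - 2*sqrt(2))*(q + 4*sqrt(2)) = q^4 - 2*q^3 + 2*sqrt(2)*q^3 - 19*q^2 - 4*sqrt(2)*q^2 - 6*sqrt(2)*q + 32*q + 48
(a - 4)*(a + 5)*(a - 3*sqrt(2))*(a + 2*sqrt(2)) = a^4 - sqrt(2)*a^3 + a^3 - 32*a^2 - sqrt(2)*a^2 - 12*a + 20*sqrt(2)*a + 240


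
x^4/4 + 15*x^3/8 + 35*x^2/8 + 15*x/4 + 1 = (x/4 + 1)*(x + 1/2)*(x + 1)*(x + 2)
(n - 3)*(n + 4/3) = n^2 - 5*n/3 - 4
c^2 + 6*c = c*(c + 6)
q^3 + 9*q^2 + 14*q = q*(q + 2)*(q + 7)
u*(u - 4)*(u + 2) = u^3 - 2*u^2 - 8*u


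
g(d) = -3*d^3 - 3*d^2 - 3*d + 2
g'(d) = -9*d^2 - 6*d - 3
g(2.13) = -46.99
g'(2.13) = -56.61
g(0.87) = -4.86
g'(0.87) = -15.03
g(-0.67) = 3.57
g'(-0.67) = -3.02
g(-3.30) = 87.04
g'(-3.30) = -81.21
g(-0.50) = 3.12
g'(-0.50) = -2.25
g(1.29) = -13.30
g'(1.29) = -25.72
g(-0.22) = 2.55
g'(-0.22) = -2.12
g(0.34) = 0.52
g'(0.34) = -6.08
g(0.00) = 2.00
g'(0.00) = -3.00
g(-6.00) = 560.00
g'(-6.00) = -291.00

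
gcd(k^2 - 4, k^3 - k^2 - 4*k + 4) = k^2 - 4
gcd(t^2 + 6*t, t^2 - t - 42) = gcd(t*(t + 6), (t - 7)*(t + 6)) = t + 6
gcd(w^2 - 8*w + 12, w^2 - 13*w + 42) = w - 6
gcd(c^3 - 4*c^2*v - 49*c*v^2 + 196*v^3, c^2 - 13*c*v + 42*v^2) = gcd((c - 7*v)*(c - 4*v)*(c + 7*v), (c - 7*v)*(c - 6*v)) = -c + 7*v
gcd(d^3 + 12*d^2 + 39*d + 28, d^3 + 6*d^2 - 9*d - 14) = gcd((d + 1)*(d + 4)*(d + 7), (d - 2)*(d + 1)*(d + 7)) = d^2 + 8*d + 7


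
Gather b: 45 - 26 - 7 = 12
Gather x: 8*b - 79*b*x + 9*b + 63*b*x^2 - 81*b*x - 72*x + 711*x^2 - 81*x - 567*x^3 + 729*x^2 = 17*b - 567*x^3 + x^2*(63*b + 1440) + x*(-160*b - 153)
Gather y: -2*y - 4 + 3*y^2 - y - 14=3*y^2 - 3*y - 18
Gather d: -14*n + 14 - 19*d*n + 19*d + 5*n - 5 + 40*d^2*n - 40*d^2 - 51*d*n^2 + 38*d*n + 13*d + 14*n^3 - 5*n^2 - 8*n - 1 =d^2*(40*n - 40) + d*(-51*n^2 + 19*n + 32) + 14*n^3 - 5*n^2 - 17*n + 8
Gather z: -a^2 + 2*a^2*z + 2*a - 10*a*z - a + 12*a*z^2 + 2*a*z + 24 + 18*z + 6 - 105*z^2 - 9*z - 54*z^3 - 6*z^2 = -a^2 + a - 54*z^3 + z^2*(12*a - 111) + z*(2*a^2 - 8*a + 9) + 30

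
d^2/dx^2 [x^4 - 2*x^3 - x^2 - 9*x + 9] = 12*x^2 - 12*x - 2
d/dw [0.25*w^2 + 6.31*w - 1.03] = 0.5*w + 6.31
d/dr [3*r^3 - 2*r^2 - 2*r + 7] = 9*r^2 - 4*r - 2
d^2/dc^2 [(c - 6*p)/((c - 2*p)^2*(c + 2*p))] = 2*(3*c^3 - 30*c^2*p - 28*c*p^2 - 40*p^3)/(c^7 - 2*c^6*p - 12*c^5*p^2 + 24*c^4*p^3 + 48*c^3*p^4 - 96*c^2*p^5 - 64*c*p^6 + 128*p^7)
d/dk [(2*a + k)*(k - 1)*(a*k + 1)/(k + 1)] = (-(2*a + k)*(k - 1)*(a*k + 1) + (k + 1)*(a*(2*a + k)*(k - 1) + (2*a + k)*(a*k + 1) + (k - 1)*(a*k + 1)))/(k + 1)^2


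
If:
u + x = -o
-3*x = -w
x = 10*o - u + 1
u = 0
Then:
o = -1/11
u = 0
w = 3/11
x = 1/11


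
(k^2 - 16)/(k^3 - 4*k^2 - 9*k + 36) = (k + 4)/(k^2 - 9)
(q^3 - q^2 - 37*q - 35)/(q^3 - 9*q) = (q^3 - q^2 - 37*q - 35)/(q*(q^2 - 9))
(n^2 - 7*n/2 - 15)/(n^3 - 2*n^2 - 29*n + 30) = (n + 5/2)/(n^2 + 4*n - 5)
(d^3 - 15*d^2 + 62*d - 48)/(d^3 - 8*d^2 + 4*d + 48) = (d^2 - 9*d + 8)/(d^2 - 2*d - 8)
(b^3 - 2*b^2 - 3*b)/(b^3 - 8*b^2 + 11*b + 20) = b*(b - 3)/(b^2 - 9*b + 20)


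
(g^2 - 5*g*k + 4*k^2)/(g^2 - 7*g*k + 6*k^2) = (g - 4*k)/(g - 6*k)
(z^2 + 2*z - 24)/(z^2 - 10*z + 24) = (z + 6)/(z - 6)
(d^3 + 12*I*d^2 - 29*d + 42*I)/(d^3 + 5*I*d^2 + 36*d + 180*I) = (d^2 + 6*I*d + 7)/(d^2 - I*d + 30)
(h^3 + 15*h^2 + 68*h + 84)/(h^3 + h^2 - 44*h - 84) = (h + 7)/(h - 7)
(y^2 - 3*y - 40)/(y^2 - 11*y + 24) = (y + 5)/(y - 3)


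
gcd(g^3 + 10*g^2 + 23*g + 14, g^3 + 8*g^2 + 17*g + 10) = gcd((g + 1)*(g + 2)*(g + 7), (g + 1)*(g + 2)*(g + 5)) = g^2 + 3*g + 2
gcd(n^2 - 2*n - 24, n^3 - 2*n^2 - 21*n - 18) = n - 6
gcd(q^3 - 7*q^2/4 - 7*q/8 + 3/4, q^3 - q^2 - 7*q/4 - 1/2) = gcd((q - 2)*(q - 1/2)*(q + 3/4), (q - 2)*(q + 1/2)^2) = q - 2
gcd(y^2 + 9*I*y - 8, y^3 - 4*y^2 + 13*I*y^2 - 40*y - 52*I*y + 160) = y + 8*I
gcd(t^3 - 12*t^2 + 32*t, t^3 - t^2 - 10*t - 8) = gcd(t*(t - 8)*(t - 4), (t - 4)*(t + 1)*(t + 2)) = t - 4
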